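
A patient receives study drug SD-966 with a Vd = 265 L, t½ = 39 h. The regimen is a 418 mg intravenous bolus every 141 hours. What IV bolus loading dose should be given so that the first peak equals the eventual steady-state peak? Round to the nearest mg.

f = (1/2)^(141/39) ≈ 0.081594; accumulation ratio R = 1/(1−f) ≈ 1.08884.
Loading dose to hit Cmax,ss on first dose: D_load = D_maint·R ≈ 418 × 1.08884 ≈ 455.14 mg.

455 mg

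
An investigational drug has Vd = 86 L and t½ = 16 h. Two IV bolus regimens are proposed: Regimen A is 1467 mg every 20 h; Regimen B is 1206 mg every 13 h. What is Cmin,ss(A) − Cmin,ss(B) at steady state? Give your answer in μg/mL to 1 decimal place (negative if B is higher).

Regimen A: f = (1/2)^(20/16) ≈ 0.4204; Cmin,ss = (1467/86)·f/(1−f) ≈ 12.373 μg/mL.
Regimen B: f = (1/2)^(13/16) ≈ 0.5694; Cmin,ss = (1206/86)·f/(1−f) ≈ 18.544 μg/mL.
Difference ≈ 12.373 − 18.544 ≈ -6.171 μg/mL.

-6.2 μg/mL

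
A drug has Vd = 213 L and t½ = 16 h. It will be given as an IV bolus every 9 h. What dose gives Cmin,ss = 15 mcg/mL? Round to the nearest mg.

1523 mg

τ/t½ = 9/16 ≈ 0.5625, so f = (1/2)^(9/16) ≈ 0.677128.
Cmin,ss = (D/Vd)·f/(1−f), so D = Cmin,ss·Vd·(1−f)/f.
D = 15 × 213 × (1−f)/f ≈ 15 × 213 × 0.47683 ≈ 1523.47 mg.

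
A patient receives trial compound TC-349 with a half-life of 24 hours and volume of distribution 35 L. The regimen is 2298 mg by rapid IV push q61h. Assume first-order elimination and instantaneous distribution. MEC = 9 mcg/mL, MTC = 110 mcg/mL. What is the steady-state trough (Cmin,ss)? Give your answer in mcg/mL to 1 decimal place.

Over one 61-h interval, 61/24 ≈ 2.5417 half-lives elapse, leaving f ≈ 0.1717 of each dose.
At steady state, accumulation factor R = 1/(1 − e^(−kτ)) ≈ 1.2073.
Single-dose peak C₀ = D/Vd = 2298/35 ≈ 65.657 mcg/mL.
Steady-state peak Cmax,ss = C₀·R ≈ 65.657 × 1.2073 ≈ 79.268 mcg/mL.
One interval later, Cmin,ss = Cmax,ss·e^(−kτ) ≈ 79.268 × 0.1717 ≈ 13.610 mcg/mL.
Trough 13.6 mcg/mL vs MEC 9 mcg/mL: adequate.

13.6 mcg/mL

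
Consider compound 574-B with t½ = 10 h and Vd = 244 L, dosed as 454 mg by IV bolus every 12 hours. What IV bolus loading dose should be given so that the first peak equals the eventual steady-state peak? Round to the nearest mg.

804 mg

f = (1/2)^(12/10) ≈ 0.435275; accumulation ratio R = 1/(1−f) ≈ 1.77077.
Loading dose to hit Cmax,ss on first dose: D_load = D_maint·R ≈ 454 × 1.77077 ≈ 803.93 mg.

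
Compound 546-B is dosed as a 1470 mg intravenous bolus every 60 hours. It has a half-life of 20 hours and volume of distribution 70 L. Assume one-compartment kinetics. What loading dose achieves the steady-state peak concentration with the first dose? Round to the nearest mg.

1680 mg

f = (1/2)^(60/20) ≈ 0.125000; accumulation ratio R = 1/(1−f) ≈ 1.14286.
Loading dose to hit Cmax,ss on first dose: D_load = D_maint·R ≈ 1470 × 1.14286 ≈ 1680.00 mg.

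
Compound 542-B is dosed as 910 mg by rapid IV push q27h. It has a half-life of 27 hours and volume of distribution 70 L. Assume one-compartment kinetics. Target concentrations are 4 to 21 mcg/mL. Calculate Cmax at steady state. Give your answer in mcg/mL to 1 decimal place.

τ = 27 h = 1 half-life, so f = (1/2)^1 = 0.5.
Accumulation ratio R = 1/(1 − f) = 1/0.5 = 2/1.
Single-dose peak C₀ = D/Vd = 910/70 = 13 mcg/mL.
Steady-state peak Cmax,ss = C₀·R = 13 × 2/1 ≈ 26.000 mcg/mL.
Peak 26.0 mcg/mL vs MTC 21 mcg/mL: exceeds toxic threshold.

26.0 mcg/mL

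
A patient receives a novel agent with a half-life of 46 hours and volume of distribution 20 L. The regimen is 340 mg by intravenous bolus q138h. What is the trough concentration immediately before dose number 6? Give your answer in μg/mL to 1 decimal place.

2.4 μg/mL

f = (1/2)^(τ/t½) = (1/2)^(138/46) ≈ 0.1250.
C₀ = D/Vd = 340/20 ≈ 17.000 μg/mL.
Before the 6th dose, 5 doses have been given. Superposition: Cmin = C₀·(f + f² + … + f^5).
≈ 17.000 × (0.1250 + 0.0156 + 0.0020 + 0.0002 + 0.0000) ≈ 17.000 × 0.1428 ≈ 2.428 μg/mL.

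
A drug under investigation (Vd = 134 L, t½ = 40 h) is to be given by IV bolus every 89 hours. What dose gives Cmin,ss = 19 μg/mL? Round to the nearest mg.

9357 mg

τ/t½ = 89/40 ≈ 2.225, so f = (1/2)^(89/40) ≈ 0.213899.
Cmin,ss = (D/Vd)·f/(1−f), so D = Cmin,ss·Vd·(1−f)/f.
D = 19 × 134 × (1−f)/f ≈ 19 × 134 × 3.67510 ≈ 9356.80 mg.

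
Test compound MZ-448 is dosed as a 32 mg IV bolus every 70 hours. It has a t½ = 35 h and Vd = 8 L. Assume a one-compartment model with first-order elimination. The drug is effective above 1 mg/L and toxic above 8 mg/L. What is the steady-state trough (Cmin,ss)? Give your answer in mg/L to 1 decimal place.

1.3 mg/L

The dosing interval is 2 half-lives, so f = 2^(−2) = 0.25.
At steady state, R = 1/(1 − 0.25) = 4/3.
Single-dose peak C₀ = D/Vd = 32/8 = 4 mg/L.
Steady-state peak Cmax,ss = C₀·R = 4 × 4/3 ≈ 5.333 mg/L.
Steady-state trough Cmin,ss = Cmax,ss·f ≈ 5.333 × 0.25 ≈ 1.333 mg/L.
Trough 1.3 mg/L vs MEC 1 mg/L: adequate.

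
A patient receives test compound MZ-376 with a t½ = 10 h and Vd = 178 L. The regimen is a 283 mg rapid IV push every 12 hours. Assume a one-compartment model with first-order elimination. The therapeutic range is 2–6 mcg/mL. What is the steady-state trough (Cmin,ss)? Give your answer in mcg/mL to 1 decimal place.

1.2 mcg/mL

τ/t½ = 12/10 ≈ 1.2, so fraction remaining f = (1/2)^(12/10) ≈ 0.4353.
At steady state, accumulation factor R = 1/(1 − e^(−kτ)) ≈ 1.7709.
Single-dose peak C₀ = D/Vd = 283/178 ≈ 1.590 mcg/mL.
Steady-state peak Cmax,ss = C₀·R ≈ 1.590 × 1.7709 ≈ 2.816 mcg/mL.
One interval later, Cmin,ss = Cmax,ss·e^(−kτ) ≈ 2.816 × 0.4353 ≈ 1.226 mcg/mL.
Trough 1.2 mcg/mL vs MEC 2 mcg/mL: subtherapeutic.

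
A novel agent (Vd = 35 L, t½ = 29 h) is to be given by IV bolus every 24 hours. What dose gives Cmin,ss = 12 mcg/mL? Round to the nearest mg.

325 mg

τ/t½ = 24/29 ≈ 0.82759, so f = (1/2)^(24/29) ≈ 0.563471.
Cmin,ss = (D/Vd)·f/(1−f), so D = Cmin,ss·Vd·(1−f)/f.
D = 12 × 35 × (1−f)/f ≈ 12 × 35 × 0.77471 ≈ 325.38 mg.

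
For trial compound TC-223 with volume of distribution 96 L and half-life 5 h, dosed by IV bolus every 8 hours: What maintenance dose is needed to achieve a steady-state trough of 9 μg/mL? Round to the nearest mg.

τ/t½ = 8/5 ≈ 1.6, so f = (1/2)^(8/5) ≈ 0.329877.
Cmin,ss = (D/Vd)·f/(1−f), so D = Cmin,ss·Vd·(1−f)/f.
D = 9 × 96 × (1−f)/f ≈ 9 × 96 × 2.03143 ≈ 1755.16 mg.

1755 mg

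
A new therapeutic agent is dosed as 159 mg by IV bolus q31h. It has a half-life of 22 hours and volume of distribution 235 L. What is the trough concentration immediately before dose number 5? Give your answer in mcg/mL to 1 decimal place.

0.4 mcg/mL

f = (1/2)^(τ/t½) = (1/2)^(31/22) ≈ 0.3765.
C₀ = D/Vd = 159/235 ≈ 0.677 mcg/mL.
Before the 5th dose, 4 doses have been given. Superposition: Cmin = C₀·(f + f² + … + f^4).
≈ 0.677 × (0.3765 + 0.1418 + 0.0534 + 0.0201) ≈ 0.677 × 0.5918 ≈ 0.401 mcg/mL.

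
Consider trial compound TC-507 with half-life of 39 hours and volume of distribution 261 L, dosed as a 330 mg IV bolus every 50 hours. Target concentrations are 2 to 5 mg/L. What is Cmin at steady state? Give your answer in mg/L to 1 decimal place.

0.9 mg/L

τ/t½ = 50/39 ≈ 1.2821, so fraction remaining f = (1/2)^(50/39) ≈ 0.4112.
Accumulation ratio R = 1/(1 − f) ≈ 1/0.5888 ≈ 1.6984.
Single-dose peak C₀ = D/Vd = 330/261 ≈ 1.264 mg/L.
Steady-state peak Cmax,ss = C₀·R ≈ 1.264 × 1.6984 ≈ 2.147 mg/L.
One interval later, Cmin,ss = Cmax,ss·e^(−kτ) ≈ 2.147 × 0.4112 ≈ 0.883 mg/L.
Trough 0.9 mg/L vs MEC 2 mg/L: subtherapeutic.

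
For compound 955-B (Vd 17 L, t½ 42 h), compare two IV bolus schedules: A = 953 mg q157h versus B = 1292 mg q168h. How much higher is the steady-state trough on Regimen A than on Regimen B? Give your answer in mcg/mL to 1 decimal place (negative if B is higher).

Regimen A: f = (1/2)^(157/42) ≈ 0.0749; Cmin,ss = (953/17)·f/(1−f) ≈ 4.539 mcg/mL.
Regimen B: f = (1/2)^(168/42) ≈ 0.0625; Cmin,ss = (1292/17)·f/(1−f) ≈ 5.067 mcg/mL.
Difference ≈ 4.539 − 5.067 ≈ -0.528 mcg/mL.

-0.5 mcg/mL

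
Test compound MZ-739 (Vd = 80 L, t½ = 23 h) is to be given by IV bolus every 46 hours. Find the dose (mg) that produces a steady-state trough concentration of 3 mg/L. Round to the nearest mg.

720 mg

τ/t½ = 46/23 ≈ 2, so f = (1/2)^(46/23) ≈ 0.250000.
Cmin,ss = (D/Vd)·f/(1−f), so D = Cmin,ss·Vd·(1−f)/f.
D = 3 × 80 × (1−f)/f ≈ 3 × 80 × 3.00000 ≈ 720.00 mg.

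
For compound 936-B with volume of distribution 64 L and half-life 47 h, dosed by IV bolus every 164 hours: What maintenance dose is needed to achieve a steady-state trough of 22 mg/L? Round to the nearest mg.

14405 mg

τ/t½ = 164/47 ≈ 3.4894, so f = (1/2)^(164/47) ≈ 0.089043.
Cmin,ss = (D/Vd)·f/(1−f), so D = Cmin,ss·Vd·(1−f)/f.
D = 22 × 64 × (1−f)/f ≈ 22 × 64 × 10.23053 ≈ 14404.59 mg.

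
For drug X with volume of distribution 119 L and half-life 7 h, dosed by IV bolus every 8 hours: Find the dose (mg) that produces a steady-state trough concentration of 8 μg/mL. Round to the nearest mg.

τ/t½ = 8/7 ≈ 1.1429, so f = (1/2)^(8/7) ≈ 0.452862.
Cmin,ss = (D/Vd)·f/(1−f), so D = Cmin,ss·Vd·(1−f)/f.
D = 8 × 119 × (1−f)/f ≈ 8 × 119 × 1.20818 ≈ 1150.19 mg.

1150 mg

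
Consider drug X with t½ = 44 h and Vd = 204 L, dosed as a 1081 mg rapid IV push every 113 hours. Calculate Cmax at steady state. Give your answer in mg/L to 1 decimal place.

6.4 mg/L

Over one 113-h interval, 113/44 ≈ 2.5682 half-lives elapse, leaving f ≈ 0.1686 of each dose.
Accumulation ratio R = 1/(1 − f) ≈ 1/0.8314 ≈ 1.2028.
Each bolus raises the concentration by D/Vd = 1081/204 ≈ 5.299 mg/L.
Steady-state peak Cmax,ss = C₀·R ≈ 5.299 × 1.2028 ≈ 6.374 mg/L.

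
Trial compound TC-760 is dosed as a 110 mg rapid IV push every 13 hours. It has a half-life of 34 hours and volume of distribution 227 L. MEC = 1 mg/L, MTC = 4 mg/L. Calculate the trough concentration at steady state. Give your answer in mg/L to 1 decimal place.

Over one 13-h interval, 13/34 ≈ 0.38235 half-lives elapse, leaving f ≈ 0.7672 of each dose.
Accumulation ratio R = 1/(1 − f) ≈ 1/0.2328 ≈ 4.2955.
Single-dose peak C₀ = D/Vd = 110/227 ≈ 0.485 mg/L.
Steady-state peak Cmax,ss = C₀·R ≈ 0.485 × 4.2955 ≈ 2.083 mg/L.
Steady-state trough Cmin,ss = Cmax,ss·f ≈ 2.083 × 0.7672 ≈ 1.598 mg/L.
Trough 1.6 mg/L vs MEC 1 mg/L: adequate.

1.6 mg/L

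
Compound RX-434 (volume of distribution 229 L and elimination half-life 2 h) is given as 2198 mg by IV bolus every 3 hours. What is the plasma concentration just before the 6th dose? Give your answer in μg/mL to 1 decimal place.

5.2 μg/mL

f = (1/2)^(τ/t½) = (1/2)^(3/2) ≈ 0.3536.
C₀ = D/Vd = 2198/229 ≈ 9.598 μg/mL.
Before the 6th dose, 5 doses have been given. Superposition: Cmin = C₀·(f + f² + … + f^5).
≈ 9.598 × (0.3536 + 0.1250 + 0.0442 + 0.0156 + 0.0055) ≈ 9.598 × 0.5439 ≈ 5.220 μg/mL.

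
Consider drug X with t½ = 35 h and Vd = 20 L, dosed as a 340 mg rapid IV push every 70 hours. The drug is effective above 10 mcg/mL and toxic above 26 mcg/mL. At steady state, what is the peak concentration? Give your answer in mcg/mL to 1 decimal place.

22.7 mcg/mL

The dosing interval is 2 half-lives, so f = 2^(−2) = 0.25.
At steady state, R = 1/(1 − 0.25) = 4/3.
Single-dose peak C₀ = D/Vd = 340/20 = 17 mcg/mL.
Steady-state peak Cmax,ss = C₀·R = 17 × 4/3 ≈ 22.667 mcg/mL.
Peak 22.7 mcg/mL vs MTC 26 mcg/mL: below toxic threshold.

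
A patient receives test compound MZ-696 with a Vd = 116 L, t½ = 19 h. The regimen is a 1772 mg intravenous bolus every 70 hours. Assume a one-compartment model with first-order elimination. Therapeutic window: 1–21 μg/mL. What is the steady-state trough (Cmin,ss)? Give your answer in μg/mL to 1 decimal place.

1.3 μg/mL

Over one 70-h interval, 70/19 ≈ 3.6842 half-lives elapse, leaving f ≈ 0.0778 of each dose.
Accumulation ratio R = 1/(1 − f) ≈ 1/0.9222 ≈ 1.0844.
Single-dose peak C₀ = D/Vd = 1772/116 ≈ 15.276 μg/mL.
Steady-state peak Cmax,ss = C₀·R ≈ 15.276 × 1.0844 ≈ 16.565 μg/mL.
Steady-state trough Cmin,ss = Cmax,ss·f ≈ 16.565 × 0.0778 ≈ 1.289 μg/mL.
Trough 1.3 μg/mL vs MEC 1 μg/mL: adequate.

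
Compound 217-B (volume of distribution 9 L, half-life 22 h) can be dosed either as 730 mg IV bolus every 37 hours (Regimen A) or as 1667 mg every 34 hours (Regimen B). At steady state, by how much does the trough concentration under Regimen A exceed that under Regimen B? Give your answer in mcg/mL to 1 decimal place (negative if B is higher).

Regimen A: f = (1/2)^(37/22) ≈ 0.3117; Cmin,ss = (730/9)·f/(1−f) ≈ 36.732 mcg/mL.
Regimen B: f = (1/2)^(34/22) ≈ 0.3426; Cmin,ss = (1667/9)·f/(1−f) ≈ 96.527 mcg/mL.
Difference ≈ 36.732 − 96.527 ≈ -59.795 mcg/mL.

-59.8 mcg/mL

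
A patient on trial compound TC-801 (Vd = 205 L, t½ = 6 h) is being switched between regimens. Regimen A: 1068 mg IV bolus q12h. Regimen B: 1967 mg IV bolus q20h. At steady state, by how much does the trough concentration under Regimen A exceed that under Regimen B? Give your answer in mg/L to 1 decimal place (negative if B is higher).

Regimen A: f = (1/2)^(12/6) ≈ 0.2500; Cmin,ss = (1068/205)·f/(1−f) ≈ 1.737 mg/L.
Regimen B: f = (1/2)^(20/6) ≈ 0.0992; Cmin,ss = (1967/205)·f/(1−f) ≈ 1.057 mg/L.
Difference ≈ 1.737 − 1.057 ≈ 0.680 mg/L.

0.7 mg/L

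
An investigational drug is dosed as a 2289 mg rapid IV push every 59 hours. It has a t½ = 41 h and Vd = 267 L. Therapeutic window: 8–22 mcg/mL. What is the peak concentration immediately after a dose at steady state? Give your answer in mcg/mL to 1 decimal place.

τ/t½ = 59/41 ≈ 1.439, so fraction remaining f = (1/2)^(59/41) ≈ 0.3688.
At steady state, accumulation factor R = 1/(1 − e^(−kτ)) ≈ 1.5843.
Single-dose peak C₀ = D/Vd = 2289/267 ≈ 8.573 mcg/mL.
Steady-state peak Cmax,ss = C₀·R ≈ 8.573 × 1.5843 ≈ 13.582 mcg/mL.
Peak 13.6 mcg/mL vs MTC 22 mcg/mL: below toxic threshold.

13.6 mcg/mL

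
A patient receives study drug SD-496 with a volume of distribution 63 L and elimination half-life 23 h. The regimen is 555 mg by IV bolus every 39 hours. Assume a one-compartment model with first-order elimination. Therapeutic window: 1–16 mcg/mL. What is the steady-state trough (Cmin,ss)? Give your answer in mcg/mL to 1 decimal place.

τ/t½ = 39/23 ≈ 1.6957, so fraction remaining f = (1/2)^(39/23) ≈ 0.3087.
Accumulation ratio R = 1/(1 − f) ≈ 1/0.6913 ≈ 1.4465.
Single-dose peak C₀ = D/Vd = 555/63 ≈ 8.810 mcg/mL.
Cmax,ss = C₀/(1 − f) ≈ 8.810/0.6913 ≈ 12.744 mcg/mL.
Steady-state trough Cmin,ss = Cmax,ss·f ≈ 12.744 × 0.3087 ≈ 3.934 mcg/mL.
Trough 3.9 mcg/mL vs MEC 1 mcg/mL: adequate.

3.9 mcg/mL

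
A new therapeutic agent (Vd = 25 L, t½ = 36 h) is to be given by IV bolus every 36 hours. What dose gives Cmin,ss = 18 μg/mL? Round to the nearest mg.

450 mg

τ/t½ = 36/36 ≈ 1, so f = (1/2)^(36/36) ≈ 0.500000.
Cmin,ss = (D/Vd)·f/(1−f), so D = Cmin,ss·Vd·(1−f)/f.
D = 18 × 25 × (1−f)/f ≈ 18 × 25 × 1.00000 ≈ 450.00 mg.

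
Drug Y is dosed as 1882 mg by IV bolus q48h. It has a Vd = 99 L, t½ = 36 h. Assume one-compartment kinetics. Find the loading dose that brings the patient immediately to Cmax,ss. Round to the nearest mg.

3120 mg

f = (1/2)^(48/36) ≈ 0.396850; accumulation ratio R = 1/(1−f) ≈ 1.65796.
Loading dose to hit Cmax,ss on first dose: D_load = D_maint·R ≈ 1882 × 1.65796 ≈ 3120.28 mg.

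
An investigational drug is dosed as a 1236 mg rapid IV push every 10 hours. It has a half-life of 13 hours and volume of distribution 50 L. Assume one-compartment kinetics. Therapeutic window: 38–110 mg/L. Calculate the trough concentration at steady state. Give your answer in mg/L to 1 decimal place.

τ/t½ = 10/13 ≈ 0.76923, so fraction remaining f = (1/2)^(10/13) ≈ 0.5867.
At steady state, accumulation factor R = 1/(1 − e^(−kτ)) ≈ 2.4195.
Single-dose peak C₀ = D/Vd = 1236/50 ≈ 24.720 mg/L.
Steady-state peak Cmax,ss = C₀·R ≈ 24.720 × 2.4195 ≈ 59.810 mg/L.
Steady-state trough Cmin,ss = Cmax,ss·f ≈ 59.810 × 0.5867 ≈ 35.091 mg/L.
Trough 35.1 mg/L vs MEC 38 mg/L: subtherapeutic.

35.1 mg/L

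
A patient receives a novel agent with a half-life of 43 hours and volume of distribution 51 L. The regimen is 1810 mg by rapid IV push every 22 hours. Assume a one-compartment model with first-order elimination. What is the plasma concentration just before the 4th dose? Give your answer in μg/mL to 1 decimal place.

f = (1/2)^(τ/t½) = (1/2)^(22/43) ≈ 0.7014.
C₀ = D/Vd = 1810/51 ≈ 35.490 μg/mL.
Before the 4th dose, 3 doses have been given. Superposition: Cmin = C₀·(f + f² + … + f^3).
≈ 35.490 × (0.7014 + 0.4920 + 0.3451) ≈ 35.490 × 1.5385 ≈ 54.601 μg/mL.

54.6 μg/mL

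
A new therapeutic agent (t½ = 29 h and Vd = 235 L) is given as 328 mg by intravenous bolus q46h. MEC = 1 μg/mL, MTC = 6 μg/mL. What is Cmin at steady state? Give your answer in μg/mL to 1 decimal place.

Over one 46-h interval, 46/29 ≈ 1.5862 half-lives elapse, leaving f ≈ 0.3330 of each dose.
At steady state, accumulation factor R = 1/(1 − e^(−kτ)) ≈ 1.4993.
Each bolus raises the concentration by D/Vd = 328/235 ≈ 1.396 μg/mL.
Steady-state peak Cmax,ss = C₀·R ≈ 1.396 × 1.4993 ≈ 2.093 μg/mL.
Steady-state trough Cmin,ss = Cmax,ss·f ≈ 2.093 × 0.3330 ≈ 0.697 μg/mL.
Trough 0.7 μg/mL vs MEC 1 μg/mL: subtherapeutic.

0.7 μg/mL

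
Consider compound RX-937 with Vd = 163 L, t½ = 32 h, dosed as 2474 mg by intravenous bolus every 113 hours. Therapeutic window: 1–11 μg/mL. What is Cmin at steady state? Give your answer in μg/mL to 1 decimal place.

1.4 μg/mL

τ/t½ = 113/32 ≈ 3.5312, so fraction remaining f = (1/2)^(113/32) ≈ 0.0865.
Accumulation ratio R = 1/(1 − f) ≈ 1/0.9135 ≈ 1.0947.
Each bolus raises the concentration by D/Vd = 2474/163 ≈ 15.178 μg/mL.
Steady-state peak Cmax,ss = C₀·R ≈ 15.178 × 1.0947 ≈ 16.615 μg/mL.
One interval later, Cmin,ss = Cmax,ss·e^(−kτ) ≈ 16.615 × 0.0865 ≈ 1.437 μg/mL.
Trough 1.4 μg/mL vs MEC 1 μg/mL: adequate.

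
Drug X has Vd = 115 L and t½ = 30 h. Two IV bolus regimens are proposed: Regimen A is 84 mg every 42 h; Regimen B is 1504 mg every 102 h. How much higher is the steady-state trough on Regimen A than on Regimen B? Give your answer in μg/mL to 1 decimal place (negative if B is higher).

Regimen A: f = (1/2)^(42/30) ≈ 0.3789; Cmin,ss = (84/115)·f/(1−f) ≈ 0.446 μg/mL.
Regimen B: f = (1/2)^(102/30) ≈ 0.0947; Cmin,ss = (1504/115)·f/(1−f) ≈ 1.368 μg/mL.
Difference ≈ 0.446 − 1.368 ≈ -0.922 μg/mL.

-0.9 μg/mL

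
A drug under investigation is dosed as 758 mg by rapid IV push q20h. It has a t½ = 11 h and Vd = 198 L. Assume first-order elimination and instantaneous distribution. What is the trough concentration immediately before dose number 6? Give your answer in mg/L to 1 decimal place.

f = (1/2)^(τ/t½) = (1/2)^(20/11) ≈ 0.2836.
C₀ = D/Vd = 758/198 ≈ 3.828 mg/L.
Before the 6th dose, 5 doses have been given. Superposition: Cmin = C₀·(f + f² + … + f^5).
≈ 3.828 × (0.2836 + 0.0804 + 0.0228 + 0.0065 + 0.0018) ≈ 3.828 × 0.3951 ≈ 1.512 mg/L.

1.5 mg/L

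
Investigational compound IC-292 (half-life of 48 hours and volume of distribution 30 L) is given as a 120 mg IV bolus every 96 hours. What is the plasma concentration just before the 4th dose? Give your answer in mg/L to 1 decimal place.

f = (1/2)^(τ/t½) = (1/2)^(96/48) ≈ 0.2500.
C₀ = D/Vd = 120/30 ≈ 4.000 mg/L.
Before the 4th dose, 3 doses have been given. Superposition: Cmin = C₀·(f + f² + … + f^3).
≈ 4.000 × (0.2500 + 0.0625 + 0.0156) ≈ 4.000 × 0.3281 ≈ 1.312 mg/L.

1.3 mg/L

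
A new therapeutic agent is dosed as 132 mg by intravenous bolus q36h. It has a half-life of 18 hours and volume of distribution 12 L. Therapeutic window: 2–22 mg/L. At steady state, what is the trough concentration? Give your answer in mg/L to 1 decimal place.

3.7 mg/L

τ = 36 h = 2 half-lives, so f = (1/2)^2 = 0.25.
Accumulation ratio R = 1/(1 − f) = 1/0.75 = 4/3.
Single-dose peak C₀ = D/Vd = 132/12 = 11 mg/L.
Steady-state peak Cmax,ss = C₀·R = 11 × 4/3 ≈ 14.667 mg/L.
Steady-state trough Cmin,ss = Cmax,ss·f ≈ 14.667 × 0.25 ≈ 3.667 mg/L.
Trough 3.7 mg/L vs MEC 2 mg/L: adequate.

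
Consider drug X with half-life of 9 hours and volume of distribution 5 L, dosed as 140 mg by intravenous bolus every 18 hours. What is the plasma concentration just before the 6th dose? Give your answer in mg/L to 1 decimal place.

f = (1/2)^(τ/t½) = (1/2)^(18/9) ≈ 0.2500.
C₀ = D/Vd = 140/5 ≈ 28.000 mg/L.
Before the 6th dose, 5 doses have been given. Superposition: Cmin = C₀·(f + f² + … + f^5).
≈ 28.000 × (0.2500 + 0.0625 + 0.0156 + 0.0039 + 0.0010) ≈ 28.000 × 0.3330 ≈ 9.324 mg/L.

9.3 mg/L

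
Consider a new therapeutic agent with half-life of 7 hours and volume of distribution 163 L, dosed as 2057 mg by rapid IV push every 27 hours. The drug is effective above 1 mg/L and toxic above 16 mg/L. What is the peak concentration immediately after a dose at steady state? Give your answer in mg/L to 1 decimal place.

Over one 27-h interval, 27/7 ≈ 3.8571 half-lives elapse, leaving f ≈ 0.0690 of each dose.
At steady state, accumulation factor R = 1/(1 − e^(−kτ)) ≈ 1.0741.
Single-dose peak C₀ = D/Vd = 2057/163 ≈ 12.620 mg/L.
Steady-state peak Cmax,ss = C₀·R ≈ 12.620 × 1.0741 ≈ 13.555 mg/L.
Peak 13.6 mg/L vs MTC 16 mg/L: below toxic threshold.

13.6 mg/L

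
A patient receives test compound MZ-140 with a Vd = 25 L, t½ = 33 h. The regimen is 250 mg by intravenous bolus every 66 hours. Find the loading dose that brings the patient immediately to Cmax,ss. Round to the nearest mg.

f = (1/2)^(66/33) ≈ 0.250000; accumulation ratio R = 1/(1−f) ≈ 1.33333.
Loading dose to hit Cmax,ss on first dose: D_load = D_maint·R ≈ 250 × 1.33333 ≈ 333.33 mg.

333 mg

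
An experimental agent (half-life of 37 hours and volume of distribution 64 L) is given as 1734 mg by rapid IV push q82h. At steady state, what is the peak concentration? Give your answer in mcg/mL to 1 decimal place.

34.5 mcg/mL

k = ln2/t½ = ln2/37 ≈ 0.018734 h⁻¹; fraction remaining f = e^(−kτ) = e^(−0.018734×82) ≈ 0.2152.
At steady state, accumulation factor R = 1/(1 − e^(−kτ)) ≈ 1.2742.
Each bolus raises the concentration by D/Vd = 1734/64 ≈ 27.094 mcg/mL.
Steady-state peak Cmax,ss = C₀·R ≈ 27.094 × 1.2742 ≈ 34.523 mcg/mL.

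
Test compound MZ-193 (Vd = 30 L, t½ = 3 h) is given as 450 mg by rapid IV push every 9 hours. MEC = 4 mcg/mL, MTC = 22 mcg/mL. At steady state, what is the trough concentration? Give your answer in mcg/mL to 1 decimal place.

2.1 mcg/mL

The dosing interval is 3 half-lives, so f = 2^(−3) = 0.125.
Accumulation ratio R = 1/(1 − f) = 1/0.875 = 8/7.
Single-dose peak C₀ = D/Vd = 450/30 = 15 mcg/mL.
Steady-state peak Cmax,ss = C₀·R = 15 × 8/7 ≈ 17.143 mcg/mL.
Steady-state trough Cmin,ss = Cmax,ss·f ≈ 17.143 × 0.125 ≈ 2.143 mcg/mL.
Trough 2.1 mcg/mL vs MEC 4 mcg/mL: subtherapeutic.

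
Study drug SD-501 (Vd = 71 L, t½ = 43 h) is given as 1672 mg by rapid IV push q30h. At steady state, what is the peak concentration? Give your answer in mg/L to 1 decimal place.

61.4 mg/L

Over one 30-h interval, 30/43 ≈ 0.69767 half-lives elapse, leaving f ≈ 0.6166 of each dose.
Accumulation ratio R = 1/(1 − f) ≈ 1/0.3834 ≈ 2.6082.
Each bolus raises the concentration by D/Vd = 1672/71 ≈ 23.549 mg/L.
Steady-state peak Cmax,ss = C₀·R ≈ 23.549 × 2.6082 ≈ 61.421 mg/L.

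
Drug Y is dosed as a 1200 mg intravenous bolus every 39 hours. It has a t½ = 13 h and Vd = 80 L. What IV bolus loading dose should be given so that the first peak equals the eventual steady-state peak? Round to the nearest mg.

1371 mg

f = (1/2)^(39/13) ≈ 0.125000; accumulation ratio R = 1/(1−f) ≈ 1.14286.
Loading dose to hit Cmax,ss on first dose: D_load = D_maint·R ≈ 1200 × 1.14286 ≈ 1371.43 mg.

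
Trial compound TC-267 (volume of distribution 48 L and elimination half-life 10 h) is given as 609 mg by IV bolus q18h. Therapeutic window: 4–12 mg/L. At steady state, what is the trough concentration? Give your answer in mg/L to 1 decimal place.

k = ln2/t½ = ln2/10 ≈ 0.069315 h⁻¹; fraction remaining f = e^(−kτ) = e^(−0.069315×18) ≈ 0.2872.
Each bolus raises the concentration by D/Vd = 609/48 ≈ 12.688 mg/L.
Steady-state trough Cmin,ss = C₀·f/(1−f) ≈ 12.688 × 0.2872/0.7128 ≈ 5.112 mg/L.
Trough 5.1 mg/L vs MEC 4 mg/L: adequate.

5.1 mg/L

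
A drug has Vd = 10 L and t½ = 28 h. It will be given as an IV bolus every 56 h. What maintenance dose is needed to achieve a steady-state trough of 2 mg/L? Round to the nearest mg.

τ/t½ = 56/28 ≈ 2, so f = (1/2)^(56/28) ≈ 0.250000.
Cmin,ss = (D/Vd)·f/(1−f), so D = Cmin,ss·Vd·(1−f)/f.
D = 2 × 10 × (1−f)/f ≈ 2 × 10 × 3.00000 ≈ 60.00 mg.

60 mg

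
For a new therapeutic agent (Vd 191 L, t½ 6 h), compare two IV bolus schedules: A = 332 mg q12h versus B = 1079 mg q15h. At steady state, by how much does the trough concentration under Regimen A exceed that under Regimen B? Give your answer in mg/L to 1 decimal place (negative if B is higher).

Regimen A: f = (1/2)^(12/6) ≈ 0.2500; Cmin,ss = (332/191)·f/(1−f) ≈ 0.579 mg/L.
Regimen B: f = (1/2)^(15/6) ≈ 0.1768; Cmin,ss = (1079/191)·f/(1−f) ≈ 1.213 mg/L.
Difference ≈ 0.579 − 1.213 ≈ -0.634 mg/L.

-0.6 mg/L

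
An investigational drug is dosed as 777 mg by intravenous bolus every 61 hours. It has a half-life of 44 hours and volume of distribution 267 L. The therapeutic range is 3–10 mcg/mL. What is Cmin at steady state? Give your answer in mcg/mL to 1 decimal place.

1.8 mcg/mL

Over one 61-h interval, 61/44 ≈ 1.3864 half-lives elapse, leaving f ≈ 0.3825 of each dose.
Accumulation ratio R = 1/(1 − f) ≈ 1/0.6175 ≈ 1.6194.
Each bolus raises the concentration by D/Vd = 777/267 ≈ 2.910 mcg/mL.
Cmax,ss = C₀/(1 − f) ≈ 2.910/0.6175 ≈ 4.713 mcg/mL.
Steady-state trough Cmin,ss = Cmax,ss·f ≈ 4.713 × 0.3825 ≈ 1.803 mcg/mL.
Trough 1.8 mcg/mL vs MEC 3 mcg/mL: subtherapeutic.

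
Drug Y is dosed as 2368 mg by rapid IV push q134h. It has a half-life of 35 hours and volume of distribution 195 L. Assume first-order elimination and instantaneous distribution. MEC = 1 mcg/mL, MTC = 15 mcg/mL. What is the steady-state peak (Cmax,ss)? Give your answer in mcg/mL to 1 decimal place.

Over one 134-h interval, 134/35 ≈ 3.8286 half-lives elapse, leaving f ≈ 0.0704 of each dose.
Accumulation ratio R = 1/(1 − f) ≈ 1/0.9296 ≈ 1.0757.
Single-dose peak C₀ = D/Vd = 2368/195 ≈ 12.144 mcg/mL.
Cmax,ss = C₀/(1 − f) ≈ 12.144/0.9296 ≈ 13.064 mcg/mL.
Peak 13.1 mcg/mL vs MTC 15 mcg/mL: below toxic threshold.

13.1 mcg/mL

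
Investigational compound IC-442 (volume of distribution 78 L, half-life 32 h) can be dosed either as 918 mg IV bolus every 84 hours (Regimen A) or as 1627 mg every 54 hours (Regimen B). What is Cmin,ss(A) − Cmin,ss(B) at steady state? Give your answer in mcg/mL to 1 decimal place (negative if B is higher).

Regimen A: f = (1/2)^(84/32) ≈ 0.1621; Cmin,ss = (918/78)·f/(1−f) ≈ 2.277 mcg/mL.
Regimen B: f = (1/2)^(54/32) ≈ 0.3105; Cmin,ss = (1627/78)·f/(1−f) ≈ 9.393 mcg/mL.
Difference ≈ 2.277 − 9.393 ≈ -7.116 mcg/mL.

-7.1 mcg/mL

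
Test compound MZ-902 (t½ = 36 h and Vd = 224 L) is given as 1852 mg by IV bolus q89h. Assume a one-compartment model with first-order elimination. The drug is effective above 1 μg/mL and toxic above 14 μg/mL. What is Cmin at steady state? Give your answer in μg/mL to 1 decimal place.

1.8 μg/mL

k = ln2/t½ = ln2/36 ≈ 0.019254 h⁻¹; fraction remaining f = e^(−kτ) = e^(−0.019254×89) ≈ 0.1802.
Each bolus raises the concentration by D/Vd = 1852/224 ≈ 8.268 μg/mL.
Steady-state trough Cmin,ss = C₀·f/(1−f) ≈ 8.268 × 0.1802/0.8198 ≈ 1.817 μg/mL.
Trough 1.8 μg/mL vs MEC 1 μg/mL: adequate.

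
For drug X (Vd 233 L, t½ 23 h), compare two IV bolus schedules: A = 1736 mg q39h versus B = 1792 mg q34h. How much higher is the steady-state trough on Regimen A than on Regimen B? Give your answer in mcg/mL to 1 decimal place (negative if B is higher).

-1.0 mcg/mL

Regimen A: f = (1/2)^(39/23) ≈ 0.3087; Cmin,ss = (1736/233)·f/(1−f) ≈ 3.327 mcg/mL.
Regimen B: f = (1/2)^(34/23) ≈ 0.3589; Cmin,ss = (1792/233)·f/(1−f) ≈ 4.306 mcg/mL.
Difference ≈ 3.327 − 4.306 ≈ -0.979 mcg/mL.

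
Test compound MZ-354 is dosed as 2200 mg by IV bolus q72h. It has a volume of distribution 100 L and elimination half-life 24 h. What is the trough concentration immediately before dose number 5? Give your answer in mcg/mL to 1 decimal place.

3.1 mcg/mL

f = (1/2)^(τ/t½) = (1/2)^(72/24) ≈ 0.1250.
C₀ = D/Vd = 2200/100 ≈ 22.000 mcg/mL.
Before the 5th dose, 4 doses have been given. Superposition: Cmin = C₀·(f + f² + … + f^4).
≈ 22.000 × (0.1250 + 0.0156 + 0.0020 + 0.0002) ≈ 22.000 × 0.1428 ≈ 3.142 mcg/mL.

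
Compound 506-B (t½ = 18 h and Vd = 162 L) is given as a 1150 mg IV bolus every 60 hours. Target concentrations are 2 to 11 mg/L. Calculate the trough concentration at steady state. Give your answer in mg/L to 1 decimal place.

0.8 mg/L

Over one 60-h interval, 60/18 ≈ 3.3333 half-lives elapse, leaving f ≈ 0.0992 of each dose.
Each bolus raises the concentration by D/Vd = 1150/162 ≈ 7.099 mg/L.
Steady-state trough Cmin,ss = C₀·f/(1−f) ≈ 7.099 × 0.0992/0.9008 ≈ 0.782 mg/L.
Trough 0.8 mg/L vs MEC 2 mg/L: subtherapeutic.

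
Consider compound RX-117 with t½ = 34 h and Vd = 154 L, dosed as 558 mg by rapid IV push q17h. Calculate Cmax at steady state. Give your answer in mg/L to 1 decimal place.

12.4 mg/L

k = ln2/t½ = ln2/34 ≈ 0.020387 h⁻¹; fraction remaining f = e^(−kτ) = e^(−0.020387×17) ≈ 0.7071.
At steady state, accumulation factor R = 1/(1 − e^(−kτ)) ≈ 3.4141.
Single-dose peak C₀ = D/Vd = 558/154 ≈ 3.623 mg/L.
Cmax,ss = C₀/(1 − f) ≈ 3.623/0.2929 ≈ 12.369 mg/L.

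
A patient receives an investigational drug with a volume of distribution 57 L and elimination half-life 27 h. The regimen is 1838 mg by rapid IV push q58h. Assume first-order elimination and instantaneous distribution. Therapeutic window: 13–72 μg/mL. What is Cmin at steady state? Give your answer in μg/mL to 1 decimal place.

Over one 58-h interval, 58/27 ≈ 2.1481 half-lives elapse, leaving f ≈ 0.2256 of each dose.
Each bolus raises the concentration by D/Vd = 1838/57 ≈ 32.246 μg/mL.
Steady-state trough Cmin,ss = C₀·f/(1−f) ≈ 32.246 × 0.2256/0.7744 ≈ 9.394 μg/mL.
Trough 9.4 μg/mL vs MEC 13 μg/mL: subtherapeutic.

9.4 μg/mL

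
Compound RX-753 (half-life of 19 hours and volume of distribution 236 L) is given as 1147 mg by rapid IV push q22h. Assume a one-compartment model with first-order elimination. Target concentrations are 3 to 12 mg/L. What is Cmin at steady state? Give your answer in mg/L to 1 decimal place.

3.9 mg/L

k = ln2/t½ = ln2/19 ≈ 0.036481 h⁻¹; fraction remaining f = e^(−kτ) = e^(−0.036481×22) ≈ 0.4482.
Accumulation ratio R = 1/(1 − f) ≈ 1/0.5518 ≈ 1.8123.
Single-dose peak C₀ = D/Vd = 1147/236 ≈ 4.860 mg/L.
Steady-state peak Cmax,ss = C₀·R ≈ 4.860 × 1.8123 ≈ 8.808 mg/L.
One interval later, Cmin,ss = Cmax,ss·e^(−kτ) ≈ 8.808 × 0.4482 ≈ 3.948 mg/L.
Trough 3.9 mg/L vs MEC 3 mg/L: adequate.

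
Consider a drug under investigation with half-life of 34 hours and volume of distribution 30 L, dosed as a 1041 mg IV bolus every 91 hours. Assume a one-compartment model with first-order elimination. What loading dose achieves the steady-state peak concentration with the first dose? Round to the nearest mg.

1234 mg

f = (1/2)^(91/34) ≈ 0.156424; accumulation ratio R = 1/(1−f) ≈ 1.18543.
Loading dose to hit Cmax,ss on first dose: D_load = D_maint·R ≈ 1041 × 1.18543 ≈ 1234.03 mg.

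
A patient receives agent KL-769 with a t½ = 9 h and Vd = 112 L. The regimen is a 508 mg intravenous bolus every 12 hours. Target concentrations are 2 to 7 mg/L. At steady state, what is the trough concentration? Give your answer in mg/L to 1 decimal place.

k = ln2/t½ = ln2/9 ≈ 0.077016 h⁻¹; fraction remaining f = e^(−kτ) = e^(−0.077016×12) ≈ 0.3969.
Single-dose peak C₀ = D/Vd = 508/112 ≈ 4.536 mg/L.
Steady-state trough Cmin,ss = C₀·f/(1−f) ≈ 4.536 × 0.3969/0.6031 ≈ 2.985 mg/L.
Trough 3.0 mg/L vs MEC 2 mg/L: adequate.

3.0 mg/L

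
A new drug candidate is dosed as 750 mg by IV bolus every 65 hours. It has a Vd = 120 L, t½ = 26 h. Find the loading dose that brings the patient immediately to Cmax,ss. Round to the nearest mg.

911 mg

f = (1/2)^(65/26) ≈ 0.176777; accumulation ratio R = 1/(1−f) ≈ 1.21474.
Loading dose to hit Cmax,ss on first dose: D_load = D_maint·R ≈ 750 × 1.21474 ≈ 911.05 mg.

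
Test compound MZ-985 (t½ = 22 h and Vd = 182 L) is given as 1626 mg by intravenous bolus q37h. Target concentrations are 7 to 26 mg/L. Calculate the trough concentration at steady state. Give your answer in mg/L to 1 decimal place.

4.0 mg/L

τ/t½ = 37/22 ≈ 1.6818, so fraction remaining f = (1/2)^(37/22) ≈ 0.3117.
Accumulation ratio R = 1/(1 − f) ≈ 1/0.6883 ≈ 1.4529.
Single-dose peak C₀ = D/Vd = 1626/182 ≈ 8.934 mg/L.
Steady-state peak Cmax,ss = C₀·R ≈ 8.934 × 1.4529 ≈ 12.980 mg/L.
One interval later, Cmin,ss = Cmax,ss·e^(−kτ) ≈ 12.980 × 0.3117 ≈ 4.046 mg/L.
Trough 4.0 mg/L vs MEC 7 mg/L: subtherapeutic.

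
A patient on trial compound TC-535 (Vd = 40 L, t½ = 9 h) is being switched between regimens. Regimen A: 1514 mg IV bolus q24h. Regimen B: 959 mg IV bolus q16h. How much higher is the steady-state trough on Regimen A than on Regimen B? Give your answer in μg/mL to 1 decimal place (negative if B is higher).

Regimen A: f = (1/2)^(24/9) ≈ 0.1575; Cmin,ss = (1514/40)·f/(1−f) ≈ 7.076 μg/mL.
Regimen B: f = (1/2)^(16/9) ≈ 0.2916; Cmin,ss = (959/40)·f/(1−f) ≈ 9.869 μg/mL.
Difference ≈ 7.076 − 9.869 ≈ -2.793 μg/mL.

-2.8 μg/mL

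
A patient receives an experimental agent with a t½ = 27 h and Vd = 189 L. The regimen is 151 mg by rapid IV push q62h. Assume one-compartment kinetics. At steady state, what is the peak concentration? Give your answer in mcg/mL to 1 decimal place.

τ/t½ = 62/27 ≈ 2.2963, so fraction remaining f = (1/2)^(62/27) ≈ 0.2036.
Accumulation ratio R = 1/(1 − f) ≈ 1/0.7964 ≈ 1.2557.
Each bolus raises the concentration by D/Vd = 151/189 ≈ 0.799 mcg/mL.
Steady-state peak Cmax,ss = C₀·R ≈ 0.799 × 1.2557 ≈ 1.003 mcg/mL.

1.0 mcg/mL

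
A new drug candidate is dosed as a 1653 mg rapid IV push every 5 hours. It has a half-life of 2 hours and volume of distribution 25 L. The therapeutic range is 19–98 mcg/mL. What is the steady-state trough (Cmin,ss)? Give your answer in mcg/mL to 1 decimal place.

14.2 mcg/mL

Over one 5-h interval, 5/2 ≈ 2.5 half-lives elapse, leaving f ≈ 0.1768 of each dose.
Accumulation ratio R = 1/(1 − f) ≈ 1/0.8232 ≈ 1.2148.
Each bolus raises the concentration by D/Vd = 1653/25 ≈ 66.120 mcg/mL.
Cmax,ss = C₀/(1 − f) ≈ 66.120/0.8232 ≈ 80.321 mcg/mL.
Steady-state trough Cmin,ss = Cmax,ss·f ≈ 80.321 × 0.1768 ≈ 14.201 mcg/mL.
Trough 14.2 mcg/mL vs MEC 19 mcg/mL: subtherapeutic.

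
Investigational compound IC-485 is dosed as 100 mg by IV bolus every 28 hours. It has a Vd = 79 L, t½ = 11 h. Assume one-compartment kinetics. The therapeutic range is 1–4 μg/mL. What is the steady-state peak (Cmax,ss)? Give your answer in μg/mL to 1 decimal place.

1.5 μg/mL

Over one 28-h interval, 28/11 ≈ 2.5455 half-lives elapse, leaving f ≈ 0.1713 of each dose.
At steady state, accumulation factor R = 1/(1 − e^(−kτ)) ≈ 1.2067.
Single-dose peak C₀ = D/Vd = 100/79 ≈ 1.266 μg/mL.
Cmax,ss = C₀/(1 − f) ≈ 1.266/0.8287 ≈ 1.528 μg/mL.
Peak 1.5 μg/mL vs MTC 4 μg/mL: below toxic threshold.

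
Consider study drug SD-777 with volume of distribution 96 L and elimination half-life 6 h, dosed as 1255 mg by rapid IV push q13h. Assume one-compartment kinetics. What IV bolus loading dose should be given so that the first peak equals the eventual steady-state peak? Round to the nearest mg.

f = (1/2)^(13/6) ≈ 0.222725; accumulation ratio R = 1/(1−f) ≈ 1.28655.
Loading dose to hit Cmax,ss on first dose: D_load = D_maint·R ≈ 1255 × 1.28655 ≈ 1614.62 mg.

1615 mg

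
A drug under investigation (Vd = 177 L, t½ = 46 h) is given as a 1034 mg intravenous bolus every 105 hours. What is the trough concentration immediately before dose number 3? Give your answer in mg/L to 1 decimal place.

1.4 mg/L

f = (1/2)^(τ/t½) = (1/2)^(105/46) ≈ 0.2055.
C₀ = D/Vd = 1034/177 ≈ 5.842 mg/L.
Before the 3rd dose, 2 doses have been given. Superposition: Cmin = C₀·(f + f²).
≈ 5.842 × (0.2055 + 0.0422) ≈ 5.842 × 0.2477 ≈ 1.447 mg/L.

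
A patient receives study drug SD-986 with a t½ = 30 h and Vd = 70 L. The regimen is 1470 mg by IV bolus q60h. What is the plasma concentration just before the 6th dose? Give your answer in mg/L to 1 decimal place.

f = (1/2)^(τ/t½) = (1/2)^(60/30) ≈ 0.2500.
C₀ = D/Vd = 1470/70 ≈ 21.000 mg/L.
Before the 6th dose, 5 doses have been given. Superposition: Cmin = C₀·(f + f² + … + f^5).
≈ 21.000 × (0.2500 + 0.0625 + 0.0156 + 0.0039 + 0.0010) ≈ 21.000 × 0.3330 ≈ 6.993 mg/L.

7.0 mg/L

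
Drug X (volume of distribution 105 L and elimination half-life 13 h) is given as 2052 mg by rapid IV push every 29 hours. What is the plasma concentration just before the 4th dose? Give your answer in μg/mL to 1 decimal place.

f = (1/2)^(τ/t½) = (1/2)^(29/13) ≈ 0.2130.
C₀ = D/Vd = 2052/105 ≈ 19.543 μg/mL.
Before the 4th dose, 3 doses have been given. Superposition: Cmin = C₀·(f + f² + … + f^3).
≈ 19.543 × (0.2130 + 0.0454 + 0.0097) ≈ 19.543 × 0.2681 ≈ 5.239 μg/mL.

5.2 μg/mL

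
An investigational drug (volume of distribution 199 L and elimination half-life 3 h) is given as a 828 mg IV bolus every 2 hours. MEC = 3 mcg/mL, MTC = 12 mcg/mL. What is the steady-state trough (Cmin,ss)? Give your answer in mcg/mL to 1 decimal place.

τ/t½ = 2/3 ≈ 0.66667, so fraction remaining f = (1/2)^(2/3) ≈ 0.6300.
At steady state, accumulation factor R = 1/(1 − e^(−kτ)) ≈ 2.7027.
Single-dose peak C₀ = D/Vd = 828/199 ≈ 4.161 mcg/mL.
Cmax,ss = C₀/(1 − f) ≈ 4.161/0.3700 ≈ 11.246 mcg/mL.
Steady-state trough Cmin,ss = Cmax,ss·f ≈ 11.246 × 0.6300 ≈ 7.085 mcg/mL.
Trough 7.1 mcg/mL vs MEC 3 mcg/mL: adequate.

7.1 mcg/mL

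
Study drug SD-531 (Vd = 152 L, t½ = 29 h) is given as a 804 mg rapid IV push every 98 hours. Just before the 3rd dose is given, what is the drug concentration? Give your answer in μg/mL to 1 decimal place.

f = (1/2)^(τ/t½) = (1/2)^(98/29) ≈ 0.0961.
C₀ = D/Vd = 804/152 ≈ 5.289 μg/mL.
Before the 3rd dose, 2 doses have been given. Superposition: Cmin = C₀·(f + f²).
≈ 5.289 × (0.0961 + 0.0092) ≈ 5.289 × 0.1053 ≈ 0.557 μg/mL.

0.6 μg/mL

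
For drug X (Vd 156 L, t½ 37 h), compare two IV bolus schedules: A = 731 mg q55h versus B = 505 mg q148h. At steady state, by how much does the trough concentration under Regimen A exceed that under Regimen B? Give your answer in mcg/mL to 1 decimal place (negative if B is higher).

2.4 mcg/mL

Regimen A: f = (1/2)^(55/37) ≈ 0.3569; Cmin,ss = (731/156)·f/(1−f) ≈ 2.601 mcg/mL.
Regimen B: f = (1/2)^(148/37) ≈ 0.0625; Cmin,ss = (505/156)·f/(1−f) ≈ 0.216 mcg/mL.
Difference ≈ 2.601 − 0.216 ≈ 2.385 mcg/mL.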